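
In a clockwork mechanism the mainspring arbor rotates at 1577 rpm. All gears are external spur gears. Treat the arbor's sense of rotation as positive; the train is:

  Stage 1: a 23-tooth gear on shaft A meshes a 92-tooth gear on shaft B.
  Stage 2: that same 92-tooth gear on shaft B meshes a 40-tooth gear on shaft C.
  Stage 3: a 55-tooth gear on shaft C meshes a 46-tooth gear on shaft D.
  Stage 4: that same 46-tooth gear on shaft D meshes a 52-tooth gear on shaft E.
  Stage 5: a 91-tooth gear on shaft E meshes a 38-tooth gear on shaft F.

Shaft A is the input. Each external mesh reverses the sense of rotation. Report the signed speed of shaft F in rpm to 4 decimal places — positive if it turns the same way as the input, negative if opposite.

-2296.7656 rpm (opposite to input, |ω| = 2296.7656 rpm)

Stage 1 [23T→92T]: ω = 1577.0000×23/92 = 394.2500 rpm, dir flips to −; running = −394.2500
Stage 2 [92T→40T]: ω = 394.2500×92/40 = 906.7750 rpm, dir flips to +; running = +906.7750
Stage 3 [55T→46T]: ω = 906.7750×55/46 = 1084.1875 rpm, dir flips to −; running = −1084.1875
Stage 4 [46T→52T]: ω = 1084.1875×46/52 = 959.0889 rpm, dir flips to +; running = +959.0889
Stage 5 [91T→38T]: ω = 959.0889×91/38 = 2296.7656 rpm, dir flips to −; running = −2296.7656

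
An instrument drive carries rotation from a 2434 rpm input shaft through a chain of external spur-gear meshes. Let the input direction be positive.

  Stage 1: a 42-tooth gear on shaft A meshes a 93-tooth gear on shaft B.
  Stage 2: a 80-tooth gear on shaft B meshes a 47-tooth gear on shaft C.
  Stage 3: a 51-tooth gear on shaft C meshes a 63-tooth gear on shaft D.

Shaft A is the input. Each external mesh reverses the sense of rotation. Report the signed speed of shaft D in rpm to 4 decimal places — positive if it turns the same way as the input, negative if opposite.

Stage 1 [42T→93T]: ω = 2434.0000×42/93 = 1099.2258 rpm, dir flips to −; running = −1099.2258
Stage 2 [80T→47T]: ω = 1099.2258×80/47 = 1871.0226 rpm, dir flips to +; running = +1871.0226
Stage 3 [51T→63T]: ω = 1871.0226×51/63 = 1514.6374 rpm, dir flips to −; running = −1514.6374

-1514.6374 rpm (opposite to input, |ω| = 1514.6374 rpm)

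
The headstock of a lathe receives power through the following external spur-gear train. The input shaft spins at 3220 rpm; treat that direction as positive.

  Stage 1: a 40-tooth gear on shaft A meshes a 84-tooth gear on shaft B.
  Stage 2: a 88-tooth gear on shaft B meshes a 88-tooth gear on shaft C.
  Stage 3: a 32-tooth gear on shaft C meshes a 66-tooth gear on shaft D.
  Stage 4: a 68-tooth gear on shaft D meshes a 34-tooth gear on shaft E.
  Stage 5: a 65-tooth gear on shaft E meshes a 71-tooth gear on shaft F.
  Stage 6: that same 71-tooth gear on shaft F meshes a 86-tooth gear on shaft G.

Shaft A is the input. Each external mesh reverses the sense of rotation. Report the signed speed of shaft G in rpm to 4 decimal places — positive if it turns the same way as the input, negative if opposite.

+1123.7961 rpm (same as input, |ω| = 1123.7961 rpm)

Stage 1 [40T→84T]: ω = 3220.0000×40/84 = 1533.3333 rpm, dir flips to −; running = −1533.3333
Stage 2 [88T→88T]: ω = 1533.3333×88/88 = 1533.3333 rpm, dir flips to +; running = +1533.3333
Stage 3 [32T→66T]: ω = 1533.3333×32/66 = 743.4343 rpm, dir flips to −; running = −743.4343
Stage 4 [68T→34T]: ω = 743.4343×68/34 = 1486.8687 rpm, dir flips to +; running = +1486.8687
Stage 5 [65T→71T]: ω = 1486.8687×65/71 = 1361.2178 rpm, dir flips to −; running = −1361.2178
Stage 6 [71T→86T]: ω = 1361.2178×71/86 = 1123.7961 rpm, dir flips to +; running = +1123.7961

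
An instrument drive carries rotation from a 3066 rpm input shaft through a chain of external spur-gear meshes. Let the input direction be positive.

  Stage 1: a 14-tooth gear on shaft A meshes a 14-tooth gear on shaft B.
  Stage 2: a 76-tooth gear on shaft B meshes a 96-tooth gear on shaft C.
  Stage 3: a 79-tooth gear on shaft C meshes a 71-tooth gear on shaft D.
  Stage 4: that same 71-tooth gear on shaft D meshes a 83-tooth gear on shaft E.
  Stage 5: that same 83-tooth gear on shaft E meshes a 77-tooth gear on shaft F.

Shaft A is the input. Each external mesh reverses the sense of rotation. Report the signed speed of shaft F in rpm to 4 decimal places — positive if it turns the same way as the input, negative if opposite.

Stage 1 [14T→14T]: ω = 3066.0000×14/14 = 3066.0000 rpm, dir flips to −; running = −3066.0000
Stage 2 [76T→96T]: ω = 3066.0000×76/96 = 2427.2500 rpm, dir flips to +; running = +2427.2500
Stage 3 [79T→71T]: ω = 2427.2500×79/71 = 2700.7430 rpm, dir flips to −; running = −2700.7430
Stage 4 [71T→83T]: ω = 2700.7430×71/83 = 2310.2741 rpm, dir flips to +; running = +2310.2741
Stage 5 [83T→77T]: ω = 2310.2741×83/77 = 2490.2955 rpm, dir flips to −; running = −2490.2955

-2490.2955 rpm (opposite to input, |ω| = 2490.2955 rpm)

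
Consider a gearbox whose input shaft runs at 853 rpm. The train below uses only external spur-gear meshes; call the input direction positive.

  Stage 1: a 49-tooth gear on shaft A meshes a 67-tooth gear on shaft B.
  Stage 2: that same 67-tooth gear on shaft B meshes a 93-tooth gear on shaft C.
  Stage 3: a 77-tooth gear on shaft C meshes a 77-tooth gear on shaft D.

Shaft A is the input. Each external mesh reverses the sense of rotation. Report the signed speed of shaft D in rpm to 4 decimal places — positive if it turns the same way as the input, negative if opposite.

Stage 1 [49T→67T]: ω = 853.0000×49/67 = 623.8358 rpm, dir flips to −; running = −623.8358
Stage 2 [67T→93T]: ω = 623.8358×67/93 = 449.4301 rpm, dir flips to +; running = +449.4301
Stage 3 [77T→77T]: ω = 449.4301×77/77 = 449.4301 rpm, dir flips to −; running = −449.4301

-449.4301 rpm (opposite to input, |ω| = 449.4301 rpm)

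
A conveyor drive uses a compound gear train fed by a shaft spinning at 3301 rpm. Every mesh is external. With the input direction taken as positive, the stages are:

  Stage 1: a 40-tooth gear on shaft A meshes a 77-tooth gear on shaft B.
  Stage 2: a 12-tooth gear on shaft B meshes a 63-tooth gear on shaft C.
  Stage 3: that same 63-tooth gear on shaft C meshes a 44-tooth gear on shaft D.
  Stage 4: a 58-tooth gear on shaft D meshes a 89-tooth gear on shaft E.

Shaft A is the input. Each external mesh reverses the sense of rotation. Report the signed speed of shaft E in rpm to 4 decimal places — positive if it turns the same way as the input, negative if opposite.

+304.7764 rpm (same as input, |ω| = 304.7764 rpm)

Stage 1 [40T→77T]: ω = 3301.0000×40/77 = 1714.8052 rpm, dir flips to −; running = −1714.8052
Stage 2 [12T→63T]: ω = 1714.8052×12/63 = 326.6296 rpm, dir flips to +; running = +326.6296
Stage 3 [63T→44T]: ω = 326.6296×63/44 = 467.6741 rpm, dir flips to −; running = −467.6741
Stage 4 [58T→89T]: ω = 467.6741×58/89 = 304.7764 rpm, dir flips to +; running = +304.7764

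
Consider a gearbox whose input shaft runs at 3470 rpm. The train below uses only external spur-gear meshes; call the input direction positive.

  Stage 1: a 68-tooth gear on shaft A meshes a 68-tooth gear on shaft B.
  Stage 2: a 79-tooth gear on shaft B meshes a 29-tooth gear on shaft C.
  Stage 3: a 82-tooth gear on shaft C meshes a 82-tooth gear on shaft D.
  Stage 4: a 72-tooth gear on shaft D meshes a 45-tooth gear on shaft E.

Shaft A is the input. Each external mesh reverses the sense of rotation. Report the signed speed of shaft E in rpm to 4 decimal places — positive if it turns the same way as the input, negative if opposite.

+15124.4138 rpm (same as input, |ω| = 15124.4138 rpm)

Stage 1 [68T→68T]: ω = 3470.0000×68/68 = 3470.0000 rpm, dir flips to −; running = −3470.0000
Stage 2 [79T→29T]: ω = 3470.0000×79/29 = 9452.7586 rpm, dir flips to +; running = +9452.7586
Stage 3 [82T→82T]: ω = 9452.7586×82/82 = 9452.7586 rpm, dir flips to −; running = −9452.7586
Stage 4 [72T→45T]: ω = 9452.7586×72/45 = 15124.4138 rpm, dir flips to +; running = +15124.4138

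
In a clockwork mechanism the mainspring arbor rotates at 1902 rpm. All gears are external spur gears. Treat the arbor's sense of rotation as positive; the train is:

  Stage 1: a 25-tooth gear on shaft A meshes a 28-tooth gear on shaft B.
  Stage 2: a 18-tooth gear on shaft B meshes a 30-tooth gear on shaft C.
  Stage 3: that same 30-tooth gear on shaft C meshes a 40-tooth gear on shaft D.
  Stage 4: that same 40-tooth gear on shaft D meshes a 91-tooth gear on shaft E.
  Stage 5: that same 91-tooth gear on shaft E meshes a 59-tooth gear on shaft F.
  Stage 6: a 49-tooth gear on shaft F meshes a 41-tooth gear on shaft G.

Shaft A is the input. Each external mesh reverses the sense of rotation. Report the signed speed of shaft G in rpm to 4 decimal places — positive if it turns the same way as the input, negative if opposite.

Stage 1 [25T→28T]: ω = 1902.0000×25/28 = 1698.2143 rpm, dir flips to −; running = −1698.2143
Stage 2 [18T→30T]: ω = 1698.2143×18/30 = 1018.9286 rpm, dir flips to +; running = +1018.9286
Stage 3 [30T→40T]: ω = 1018.9286×30/40 = 764.1964 rpm, dir flips to −; running = −764.1964
Stage 4 [40T→91T]: ω = 764.1964×40/91 = 335.9105 rpm, dir flips to +; running = +335.9105
Stage 5 [91T→59T]: ω = 335.9105×91/59 = 518.0993 rpm, dir flips to −; running = −518.0993
Stage 6 [49T→41T]: ω = 518.0993×49/41 = 619.1918 rpm, dir flips to +; running = +619.1918

+619.1918 rpm (same as input, |ω| = 619.1918 rpm)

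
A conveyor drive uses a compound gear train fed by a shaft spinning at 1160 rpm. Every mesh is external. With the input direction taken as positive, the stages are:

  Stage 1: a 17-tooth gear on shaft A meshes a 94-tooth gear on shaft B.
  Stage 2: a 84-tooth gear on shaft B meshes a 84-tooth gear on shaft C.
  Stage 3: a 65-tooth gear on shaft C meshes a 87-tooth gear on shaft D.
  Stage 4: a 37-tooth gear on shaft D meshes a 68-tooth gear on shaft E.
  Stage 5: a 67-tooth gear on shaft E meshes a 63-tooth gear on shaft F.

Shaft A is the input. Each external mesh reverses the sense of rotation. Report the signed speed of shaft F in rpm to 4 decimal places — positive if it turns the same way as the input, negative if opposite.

Stage 1 [17T→94T]: ω = 1160.0000×17/94 = 209.7872 rpm, dir flips to −; running = −209.7872
Stage 2 [84T→84T]: ω = 209.7872×84/84 = 209.7872 rpm, dir flips to +; running = +209.7872
Stage 3 [65T→87T]: ω = 209.7872×65/87 = 156.7376 rpm, dir flips to −; running = −156.7376
Stage 4 [37T→68T]: ω = 156.7376×37/68 = 85.2837 rpm, dir flips to +; running = +85.2837
Stage 5 [67T→63T]: ω = 85.2837×67/63 = 90.6985 rpm, dir flips to −; running = −90.6985

-90.6985 rpm (opposite to input, |ω| = 90.6985 rpm)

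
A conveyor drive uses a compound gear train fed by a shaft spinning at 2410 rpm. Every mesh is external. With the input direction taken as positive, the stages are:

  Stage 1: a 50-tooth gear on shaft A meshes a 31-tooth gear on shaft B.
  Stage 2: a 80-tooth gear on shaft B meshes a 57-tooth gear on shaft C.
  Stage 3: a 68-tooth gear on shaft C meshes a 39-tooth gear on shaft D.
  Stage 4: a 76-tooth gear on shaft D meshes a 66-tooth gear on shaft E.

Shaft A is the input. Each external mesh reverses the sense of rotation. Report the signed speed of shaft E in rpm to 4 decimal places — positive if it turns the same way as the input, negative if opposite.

Stage 1 [50T→31T]: ω = 2410.0000×50/31 = 3887.0968 rpm, dir flips to −; running = −3887.0968
Stage 2 [80T→57T]: ω = 3887.0968×80/57 = 5455.5744 rpm, dir flips to +; running = +5455.5744
Stage 3 [68T→39T]: ω = 5455.5744×68/39 = 9512.2836 rpm, dir flips to −; running = −9512.2836
Stage 4 [76T→66T]: ω = 9512.2836×76/66 = 10953.5387 rpm, dir flips to +; running = +10953.5387

+10953.5387 rpm (same as input, |ω| = 10953.5387 rpm)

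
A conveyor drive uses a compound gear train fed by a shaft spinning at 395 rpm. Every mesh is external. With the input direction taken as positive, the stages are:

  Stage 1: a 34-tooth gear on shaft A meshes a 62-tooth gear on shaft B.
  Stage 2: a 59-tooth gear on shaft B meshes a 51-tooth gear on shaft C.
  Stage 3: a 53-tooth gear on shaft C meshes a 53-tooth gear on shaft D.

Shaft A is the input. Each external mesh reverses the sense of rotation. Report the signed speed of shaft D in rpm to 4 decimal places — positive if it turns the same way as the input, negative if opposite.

-250.5914 rpm (opposite to input, |ω| = 250.5914 rpm)

Stage 1 [34T→62T]: ω = 395.0000×34/62 = 216.6129 rpm, dir flips to −; running = −216.6129
Stage 2 [59T→51T]: ω = 216.6129×59/51 = 250.5914 rpm, dir flips to +; running = +250.5914
Stage 3 [53T→53T]: ω = 250.5914×53/53 = 250.5914 rpm, dir flips to −; running = −250.5914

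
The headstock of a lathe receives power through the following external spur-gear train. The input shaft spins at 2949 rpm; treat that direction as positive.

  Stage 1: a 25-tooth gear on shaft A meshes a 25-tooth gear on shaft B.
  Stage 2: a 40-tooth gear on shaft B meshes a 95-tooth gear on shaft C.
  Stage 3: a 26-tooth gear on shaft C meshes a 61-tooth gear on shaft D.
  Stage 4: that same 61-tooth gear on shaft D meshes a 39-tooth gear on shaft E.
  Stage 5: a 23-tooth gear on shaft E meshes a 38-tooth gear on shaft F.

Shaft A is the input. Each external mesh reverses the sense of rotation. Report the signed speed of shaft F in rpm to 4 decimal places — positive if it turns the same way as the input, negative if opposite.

Stage 1 [25T→25T]: ω = 2949.0000×25/25 = 2949.0000 rpm, dir flips to −; running = −2949.0000
Stage 2 [40T→95T]: ω = 2949.0000×40/95 = 1241.6842 rpm, dir flips to +; running = +1241.6842
Stage 3 [26T→61T]: ω = 1241.6842×26/61 = 529.2425 rpm, dir flips to −; running = −529.2425
Stage 4 [61T→39T]: ω = 529.2425×61/39 = 827.7895 rpm, dir flips to +; running = +827.7895
Stage 5 [23T→38T]: ω = 827.7895×23/38 = 501.0305 rpm, dir flips to −; running = −501.0305

-501.0305 rpm (opposite to input, |ω| = 501.0305 rpm)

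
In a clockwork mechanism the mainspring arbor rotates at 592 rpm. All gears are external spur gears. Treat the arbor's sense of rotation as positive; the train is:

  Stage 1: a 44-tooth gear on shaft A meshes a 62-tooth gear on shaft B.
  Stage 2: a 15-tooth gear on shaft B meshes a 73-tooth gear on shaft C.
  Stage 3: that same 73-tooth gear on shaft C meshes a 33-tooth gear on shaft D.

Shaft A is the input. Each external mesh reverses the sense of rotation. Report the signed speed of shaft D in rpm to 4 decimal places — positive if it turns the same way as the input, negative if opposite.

Stage 1 [44T→62T]: ω = 592.0000×44/62 = 420.1290 rpm, dir flips to −; running = −420.1290
Stage 2 [15T→73T]: ω = 420.1290×15/73 = 86.3279 rpm, dir flips to +; running = +86.3279
Stage 3 [73T→33T]: ω = 86.3279×73/33 = 190.9677 rpm, dir flips to −; running = −190.9677

-190.9677 rpm (opposite to input, |ω| = 190.9677 rpm)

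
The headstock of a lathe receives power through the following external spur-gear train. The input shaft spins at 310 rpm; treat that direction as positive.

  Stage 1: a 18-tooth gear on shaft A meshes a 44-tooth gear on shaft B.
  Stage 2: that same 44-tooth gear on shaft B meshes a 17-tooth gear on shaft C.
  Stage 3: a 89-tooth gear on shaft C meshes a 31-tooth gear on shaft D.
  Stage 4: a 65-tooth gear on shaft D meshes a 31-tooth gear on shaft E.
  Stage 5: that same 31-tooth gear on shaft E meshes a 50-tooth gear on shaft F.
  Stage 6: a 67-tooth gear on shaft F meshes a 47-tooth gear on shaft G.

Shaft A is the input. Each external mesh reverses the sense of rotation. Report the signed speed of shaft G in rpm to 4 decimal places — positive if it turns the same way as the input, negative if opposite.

+1746.3605 rpm (same as input, |ω| = 1746.3605 rpm)

Stage 1 [18T→44T]: ω = 310.0000×18/44 = 126.8182 rpm, dir flips to −; running = −126.8182
Stage 2 [44T→17T]: ω = 126.8182×44/17 = 328.2353 rpm, dir flips to +; running = +328.2353
Stage 3 [89T→31T]: ω = 328.2353×89/31 = 942.3529 rpm, dir flips to −; running = −942.3529
Stage 4 [65T→31T]: ω = 942.3529×65/31 = 1975.9013 rpm, dir flips to +; running = +1975.9013
Stage 5 [31T→50T]: ω = 1975.9013×31/50 = 1225.0588 rpm, dir flips to −; running = −1225.0588
Stage 6 [67T→47T]: ω = 1225.0588×67/47 = 1746.3605 rpm, dir flips to +; running = +1746.3605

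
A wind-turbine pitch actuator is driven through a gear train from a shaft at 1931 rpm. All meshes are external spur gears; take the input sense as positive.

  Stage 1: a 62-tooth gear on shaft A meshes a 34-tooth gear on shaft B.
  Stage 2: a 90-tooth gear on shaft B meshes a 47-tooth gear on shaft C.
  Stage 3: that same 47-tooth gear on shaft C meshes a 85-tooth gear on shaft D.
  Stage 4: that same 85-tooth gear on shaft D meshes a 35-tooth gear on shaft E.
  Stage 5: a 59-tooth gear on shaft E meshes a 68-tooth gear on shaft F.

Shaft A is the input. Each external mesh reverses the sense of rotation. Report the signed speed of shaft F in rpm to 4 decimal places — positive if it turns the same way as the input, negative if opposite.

Stage 1 [62T→34T]: ω = 1931.0000×62/34 = 3521.2353 rpm, dir flips to −; running = −3521.2353
Stage 2 [90T→47T]: ω = 3521.2353×90/47 = 6742.7910 rpm, dir flips to +; running = +6742.7910
Stage 3 [47T→85T]: ω = 6742.7910×47/85 = 3728.3668 rpm, dir flips to −; running = −3728.3668
Stage 4 [85T→35T]: ω = 3728.3668×85/35 = 9054.6050 rpm, dir flips to +; running = +9054.6050
Stage 5 [59T→68T]: ω = 9054.6050×59/68 = 7856.2014 rpm, dir flips to −; running = −7856.2014

-7856.2014 rpm (opposite to input, |ω| = 7856.2014 rpm)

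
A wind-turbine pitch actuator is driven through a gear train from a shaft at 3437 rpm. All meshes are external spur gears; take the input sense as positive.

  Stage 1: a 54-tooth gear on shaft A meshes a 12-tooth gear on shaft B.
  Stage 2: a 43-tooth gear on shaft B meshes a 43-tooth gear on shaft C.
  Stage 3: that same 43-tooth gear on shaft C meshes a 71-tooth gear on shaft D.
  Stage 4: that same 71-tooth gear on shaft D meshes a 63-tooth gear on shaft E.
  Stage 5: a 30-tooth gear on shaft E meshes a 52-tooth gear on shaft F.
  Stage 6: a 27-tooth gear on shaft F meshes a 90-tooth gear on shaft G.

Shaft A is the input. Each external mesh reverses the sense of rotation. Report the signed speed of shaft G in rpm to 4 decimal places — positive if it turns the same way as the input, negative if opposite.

+1827.0865 rpm (same as input, |ω| = 1827.0865 rpm)

Stage 1 [54T→12T]: ω = 3437.0000×54/12 = 15466.5000 rpm, dir flips to −; running = −15466.5000
Stage 2 [43T→43T]: ω = 15466.5000×43/43 = 15466.5000 rpm, dir flips to +; running = +15466.5000
Stage 3 [43T→71T]: ω = 15466.5000×43/71 = 9367.0352 rpm, dir flips to −; running = −9367.0352
Stage 4 [71T→63T]: ω = 9367.0352×71/63 = 10556.5000 rpm, dir flips to +; running = +10556.5000
Stage 5 [30T→52T]: ω = 10556.5000×30/52 = 6090.2885 rpm, dir flips to −; running = −6090.2885
Stage 6 [27T→90T]: ω = 6090.2885×27/90 = 1827.0865 rpm, dir flips to +; running = +1827.0865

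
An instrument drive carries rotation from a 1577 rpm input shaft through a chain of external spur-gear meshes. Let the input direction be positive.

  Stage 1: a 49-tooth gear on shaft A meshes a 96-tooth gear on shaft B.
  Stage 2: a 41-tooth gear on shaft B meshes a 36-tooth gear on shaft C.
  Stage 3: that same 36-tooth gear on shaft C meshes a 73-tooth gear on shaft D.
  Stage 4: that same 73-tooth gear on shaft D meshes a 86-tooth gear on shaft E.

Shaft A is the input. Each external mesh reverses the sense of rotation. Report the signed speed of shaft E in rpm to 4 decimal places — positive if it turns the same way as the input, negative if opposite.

+383.7443 rpm (same as input, |ω| = 383.7443 rpm)

Stage 1 [49T→96T]: ω = 1577.0000×49/96 = 804.9271 rpm, dir flips to −; running = −804.9271
Stage 2 [41T→36T]: ω = 804.9271×41/36 = 916.7225 rpm, dir flips to +; running = +916.7225
Stage 3 [36T→73T]: ω = 916.7225×36/73 = 452.0823 rpm, dir flips to −; running = −452.0823
Stage 4 [73T→86T]: ω = 452.0823×73/86 = 383.7443 rpm, dir flips to +; running = +383.7443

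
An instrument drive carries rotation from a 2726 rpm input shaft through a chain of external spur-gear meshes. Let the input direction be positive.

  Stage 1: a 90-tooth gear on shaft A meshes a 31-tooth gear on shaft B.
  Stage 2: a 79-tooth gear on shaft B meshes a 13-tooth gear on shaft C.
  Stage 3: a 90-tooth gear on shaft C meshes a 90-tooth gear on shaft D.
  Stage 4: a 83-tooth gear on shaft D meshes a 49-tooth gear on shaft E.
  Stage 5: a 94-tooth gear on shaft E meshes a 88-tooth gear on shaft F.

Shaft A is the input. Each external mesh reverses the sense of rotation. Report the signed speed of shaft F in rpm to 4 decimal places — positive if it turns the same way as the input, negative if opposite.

Stage 1 [90T→31T]: ω = 2726.0000×90/31 = 7914.1935 rpm, dir flips to −; running = −7914.1935
Stage 2 [79T→13T]: ω = 7914.1935×79/13 = 48093.9454 rpm, dir flips to +; running = +48093.9454
Stage 3 [90T→90T]: ω = 48093.9454×90/90 = 48093.9454 rpm, dir flips to −; running = −48093.9454
Stage 4 [83T→49T]: ω = 48093.9454×83/49 = 81465.2545 rpm, dir flips to +; running = +81465.2545
Stage 5 [94T→88T]: ω = 81465.2545×94/88 = 87019.7036 rpm, dir flips to −; running = −87019.7036

-87019.7036 rpm (opposite to input, |ω| = 87019.7036 rpm)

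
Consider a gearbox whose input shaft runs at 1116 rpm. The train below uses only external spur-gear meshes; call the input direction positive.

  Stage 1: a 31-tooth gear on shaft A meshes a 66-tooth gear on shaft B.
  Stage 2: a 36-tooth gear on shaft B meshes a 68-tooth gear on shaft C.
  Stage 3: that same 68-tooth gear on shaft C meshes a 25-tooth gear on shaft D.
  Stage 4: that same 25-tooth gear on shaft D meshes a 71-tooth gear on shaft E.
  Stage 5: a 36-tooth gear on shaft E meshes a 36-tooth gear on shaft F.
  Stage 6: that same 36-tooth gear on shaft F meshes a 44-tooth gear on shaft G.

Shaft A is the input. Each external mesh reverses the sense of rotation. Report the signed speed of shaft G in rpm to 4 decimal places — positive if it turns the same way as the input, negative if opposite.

Stage 1 [31T→66T]: ω = 1116.0000×31/66 = 524.1818 rpm, dir flips to −; running = −524.1818
Stage 2 [36T→68T]: ω = 524.1818×36/68 = 277.5080 rpm, dir flips to +; running = +277.5080
Stage 3 [68T→25T]: ω = 277.5080×68/25 = 754.8218 rpm, dir flips to −; running = −754.8218
Stage 4 [25T→71T]: ω = 754.8218×25/71 = 265.7823 rpm, dir flips to +; running = +265.7823
Stage 5 [36T→36T]: ω = 265.7823×36/36 = 265.7823 rpm, dir flips to −; running = −265.7823
Stage 6 [36T→44T]: ω = 265.7823×36/44 = 217.4583 rpm, dir flips to +; running = +217.4583

+217.4583 rpm (same as input, |ω| = 217.4583 rpm)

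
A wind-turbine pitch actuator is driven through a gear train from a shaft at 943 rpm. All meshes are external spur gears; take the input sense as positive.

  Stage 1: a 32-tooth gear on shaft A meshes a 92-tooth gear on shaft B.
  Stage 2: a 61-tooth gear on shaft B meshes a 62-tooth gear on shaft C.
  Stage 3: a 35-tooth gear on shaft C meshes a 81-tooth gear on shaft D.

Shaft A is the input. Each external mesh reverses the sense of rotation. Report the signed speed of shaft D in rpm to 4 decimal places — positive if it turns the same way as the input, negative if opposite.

Stage 1 [32T→92T]: ω = 943.0000×32/92 = 328.0000 rpm, dir flips to −; running = −328.0000
Stage 2 [61T→62T]: ω = 328.0000×61/62 = 322.7097 rpm, dir flips to +; running = +322.7097
Stage 3 [35T→81T]: ω = 322.7097×35/81 = 139.4425 rpm, dir flips to −; running = −139.4425

-139.4425 rpm (opposite to input, |ω| = 139.4425 rpm)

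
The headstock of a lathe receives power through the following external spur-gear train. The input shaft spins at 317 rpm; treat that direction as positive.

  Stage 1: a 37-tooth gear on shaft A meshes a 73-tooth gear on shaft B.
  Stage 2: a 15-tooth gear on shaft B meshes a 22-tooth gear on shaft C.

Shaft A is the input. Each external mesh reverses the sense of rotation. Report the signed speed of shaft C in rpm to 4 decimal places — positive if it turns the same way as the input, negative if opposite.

+109.5486 rpm (same as input, |ω| = 109.5486 rpm)

Stage 1 [37T→73T]: ω = 317.0000×37/73 = 160.6712 rpm, dir flips to −; running = −160.6712
Stage 2 [15T→22T]: ω = 160.6712×15/22 = 109.5486 rpm, dir flips to +; running = +109.5486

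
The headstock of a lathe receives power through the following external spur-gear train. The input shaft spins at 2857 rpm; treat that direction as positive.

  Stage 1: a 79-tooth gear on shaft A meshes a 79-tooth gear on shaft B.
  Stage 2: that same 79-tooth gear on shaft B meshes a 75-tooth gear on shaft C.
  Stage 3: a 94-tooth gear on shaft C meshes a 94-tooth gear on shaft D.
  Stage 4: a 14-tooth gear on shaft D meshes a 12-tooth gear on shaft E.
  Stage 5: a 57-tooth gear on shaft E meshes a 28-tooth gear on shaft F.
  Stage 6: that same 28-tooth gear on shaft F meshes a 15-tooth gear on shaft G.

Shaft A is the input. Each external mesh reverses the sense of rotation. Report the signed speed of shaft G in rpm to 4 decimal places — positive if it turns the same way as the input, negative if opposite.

Stage 1 [79T→79T]: ω = 2857.0000×79/79 = 2857.0000 rpm, dir flips to −; running = −2857.0000
Stage 2 [79T→75T]: ω = 2857.0000×79/75 = 3009.3733 rpm, dir flips to +; running = +3009.3733
Stage 3 [94T→94T]: ω = 3009.3733×94/94 = 3009.3733 rpm, dir flips to −; running = −3009.3733
Stage 4 [14T→12T]: ω = 3009.3733×14/12 = 3510.9356 rpm, dir flips to +; running = +3510.9356
Stage 5 [57T→28T]: ω = 3510.9356×57/28 = 7147.2617 rpm, dir flips to −; running = −7147.2617
Stage 6 [28T→15T]: ω = 7147.2617×28/15 = 13341.5551 rpm, dir flips to +; running = +13341.5551

+13341.5551 rpm (same as input, |ω| = 13341.5551 rpm)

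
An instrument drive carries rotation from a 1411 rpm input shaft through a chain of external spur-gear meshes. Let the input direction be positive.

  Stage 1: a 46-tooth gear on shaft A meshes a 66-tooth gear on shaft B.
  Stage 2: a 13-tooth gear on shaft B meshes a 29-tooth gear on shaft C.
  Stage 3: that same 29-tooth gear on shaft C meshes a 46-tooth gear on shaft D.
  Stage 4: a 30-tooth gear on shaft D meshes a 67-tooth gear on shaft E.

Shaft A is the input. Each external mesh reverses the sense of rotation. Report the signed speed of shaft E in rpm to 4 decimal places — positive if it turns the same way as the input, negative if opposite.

+124.4437 rpm (same as input, |ω| = 124.4437 rpm)

Stage 1 [46T→66T]: ω = 1411.0000×46/66 = 983.4242 rpm, dir flips to −; running = −983.4242
Stage 2 [13T→29T]: ω = 983.4242×13/29 = 440.8454 rpm, dir flips to +; running = +440.8454
Stage 3 [29T→46T]: ω = 440.8454×29/46 = 277.9242 rpm, dir flips to −; running = −277.9242
Stage 4 [30T→67T]: ω = 277.9242×30/67 = 124.4437 rpm, dir flips to +; running = +124.4437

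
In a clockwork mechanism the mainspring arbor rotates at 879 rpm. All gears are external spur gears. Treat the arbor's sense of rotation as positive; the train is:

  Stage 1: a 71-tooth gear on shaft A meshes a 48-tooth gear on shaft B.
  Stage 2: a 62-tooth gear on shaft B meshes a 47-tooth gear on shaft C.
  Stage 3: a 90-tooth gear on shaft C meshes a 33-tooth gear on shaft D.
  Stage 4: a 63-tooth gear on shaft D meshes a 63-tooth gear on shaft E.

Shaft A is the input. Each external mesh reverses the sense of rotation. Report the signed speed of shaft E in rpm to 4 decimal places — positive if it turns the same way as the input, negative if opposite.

+4677.6572 rpm (same as input, |ω| = 4677.6572 rpm)

Stage 1 [71T→48T]: ω = 879.0000×71/48 = 1300.1875 rpm, dir flips to −; running = −1300.1875
Stage 2 [62T→47T]: ω = 1300.1875×62/47 = 1715.1410 rpm, dir flips to +; running = +1715.1410
Stage 3 [90T→33T]: ω = 1715.1410×90/33 = 4677.6572 rpm, dir flips to −; running = −4677.6572
Stage 4 [63T→63T]: ω = 4677.6572×63/63 = 4677.6572 rpm, dir flips to +; running = +4677.6572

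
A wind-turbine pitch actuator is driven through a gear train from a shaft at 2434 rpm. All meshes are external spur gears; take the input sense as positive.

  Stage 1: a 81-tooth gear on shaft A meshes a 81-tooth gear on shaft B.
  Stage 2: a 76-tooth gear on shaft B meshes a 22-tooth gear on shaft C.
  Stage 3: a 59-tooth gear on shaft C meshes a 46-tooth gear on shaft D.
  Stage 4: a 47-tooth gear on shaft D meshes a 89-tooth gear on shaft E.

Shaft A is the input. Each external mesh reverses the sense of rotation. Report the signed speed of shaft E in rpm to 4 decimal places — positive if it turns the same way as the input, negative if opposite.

+5695.2595 rpm (same as input, |ω| = 5695.2595 rpm)

Stage 1 [81T→81T]: ω = 2434.0000×81/81 = 2434.0000 rpm, dir flips to −; running = −2434.0000
Stage 2 [76T→22T]: ω = 2434.0000×76/22 = 8408.3636 rpm, dir flips to +; running = +8408.3636
Stage 3 [59T→46T]: ω = 8408.3636×59/46 = 10784.6403 rpm, dir flips to −; running = −10784.6403
Stage 4 [47T→89T]: ω = 10784.6403×47/89 = 5695.2595 rpm, dir flips to +; running = +5695.2595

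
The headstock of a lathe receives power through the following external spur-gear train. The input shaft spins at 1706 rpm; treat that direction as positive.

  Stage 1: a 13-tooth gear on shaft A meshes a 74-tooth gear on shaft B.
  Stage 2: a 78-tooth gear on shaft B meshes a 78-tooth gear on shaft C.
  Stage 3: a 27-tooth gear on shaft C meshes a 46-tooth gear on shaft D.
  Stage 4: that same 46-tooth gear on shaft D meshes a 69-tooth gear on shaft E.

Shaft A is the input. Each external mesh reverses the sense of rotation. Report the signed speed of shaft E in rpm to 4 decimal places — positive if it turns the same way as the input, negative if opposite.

+117.2750 rpm (same as input, |ω| = 117.2750 rpm)

Stage 1 [13T→74T]: ω = 1706.0000×13/74 = 299.7027 rpm, dir flips to −; running = −299.7027
Stage 2 [78T→78T]: ω = 299.7027×78/78 = 299.7027 rpm, dir flips to +; running = +299.7027
Stage 3 [27T→46T]: ω = 299.7027×27/46 = 175.9125 rpm, dir flips to −; running = −175.9125
Stage 4 [46T→69T]: ω = 175.9125×46/69 = 117.2750 rpm, dir flips to +; running = +117.2750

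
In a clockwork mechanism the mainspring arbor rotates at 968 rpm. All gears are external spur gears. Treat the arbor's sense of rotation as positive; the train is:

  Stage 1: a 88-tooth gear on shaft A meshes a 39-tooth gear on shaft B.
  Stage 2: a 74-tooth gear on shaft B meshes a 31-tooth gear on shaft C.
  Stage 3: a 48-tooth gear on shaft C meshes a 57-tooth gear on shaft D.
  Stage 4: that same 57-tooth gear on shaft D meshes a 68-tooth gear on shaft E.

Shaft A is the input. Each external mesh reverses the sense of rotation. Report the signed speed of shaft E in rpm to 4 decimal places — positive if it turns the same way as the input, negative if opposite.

+3680.4064 rpm (same as input, |ω| = 3680.4064 rpm)

Stage 1 [88T→39T]: ω = 968.0000×88/39 = 2184.2051 rpm, dir flips to −; running = −2184.2051
Stage 2 [74T→31T]: ω = 2184.2051×74/31 = 5213.9090 rpm, dir flips to +; running = +5213.9090
Stage 3 [48T→57T]: ω = 5213.9090×48/57 = 4390.6602 rpm, dir flips to −; running = −4390.6602
Stage 4 [57T→68T]: ω = 4390.6602×57/68 = 3680.4064 rpm, dir flips to +; running = +3680.4064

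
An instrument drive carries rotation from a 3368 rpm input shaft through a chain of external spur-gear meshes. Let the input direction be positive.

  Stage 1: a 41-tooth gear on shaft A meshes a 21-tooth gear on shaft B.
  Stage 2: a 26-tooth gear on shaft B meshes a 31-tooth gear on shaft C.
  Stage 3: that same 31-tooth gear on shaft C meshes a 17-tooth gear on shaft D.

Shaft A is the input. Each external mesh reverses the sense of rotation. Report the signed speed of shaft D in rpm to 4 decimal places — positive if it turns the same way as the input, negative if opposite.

Stage 1 [41T→21T]: ω = 3368.0000×41/21 = 6575.6190 rpm, dir flips to −; running = −6575.6190
Stage 2 [26T→31T]: ω = 6575.6190×26/31 = 5515.0353 rpm, dir flips to +; running = +5515.0353
Stage 3 [31T→17T]: ω = 5515.0353×31/17 = 10056.8291 rpm, dir flips to −; running = −10056.8291

-10056.8291 rpm (opposite to input, |ω| = 10056.8291 rpm)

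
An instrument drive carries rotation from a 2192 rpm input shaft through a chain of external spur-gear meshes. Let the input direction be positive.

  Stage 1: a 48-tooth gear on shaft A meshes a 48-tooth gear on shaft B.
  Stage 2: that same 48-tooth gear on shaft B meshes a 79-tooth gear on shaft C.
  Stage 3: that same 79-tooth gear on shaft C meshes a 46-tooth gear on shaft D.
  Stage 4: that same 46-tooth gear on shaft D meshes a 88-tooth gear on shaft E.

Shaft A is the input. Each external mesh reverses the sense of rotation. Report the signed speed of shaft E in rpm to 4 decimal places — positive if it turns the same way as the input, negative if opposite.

+1195.6364 rpm (same as input, |ω| = 1195.6364 rpm)

Stage 1 [48T→48T]: ω = 2192.0000×48/48 = 2192.0000 rpm, dir flips to −; running = −2192.0000
Stage 2 [48T→79T]: ω = 2192.0000×48/79 = 1331.8481 rpm, dir flips to +; running = +1331.8481
Stage 3 [79T→46T]: ω = 1331.8481×79/46 = 2287.3043 rpm, dir flips to −; running = −2287.3043
Stage 4 [46T→88T]: ω = 2287.3043×46/88 = 1195.6364 rpm, dir flips to +; running = +1195.6364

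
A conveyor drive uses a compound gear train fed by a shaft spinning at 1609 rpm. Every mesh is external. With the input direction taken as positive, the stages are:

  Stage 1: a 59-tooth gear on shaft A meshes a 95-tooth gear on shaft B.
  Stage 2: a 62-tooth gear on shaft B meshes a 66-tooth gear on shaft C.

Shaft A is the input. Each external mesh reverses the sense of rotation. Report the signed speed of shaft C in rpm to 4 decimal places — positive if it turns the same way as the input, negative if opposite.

Stage 1 [59T→95T]: ω = 1609.0000×59/95 = 999.2737 rpm, dir flips to −; running = −999.2737
Stage 2 [62T→66T]: ω = 999.2737×62/66 = 938.7116 rpm, dir flips to +; running = +938.7116

+938.7116 rpm (same as input, |ω| = 938.7116 rpm)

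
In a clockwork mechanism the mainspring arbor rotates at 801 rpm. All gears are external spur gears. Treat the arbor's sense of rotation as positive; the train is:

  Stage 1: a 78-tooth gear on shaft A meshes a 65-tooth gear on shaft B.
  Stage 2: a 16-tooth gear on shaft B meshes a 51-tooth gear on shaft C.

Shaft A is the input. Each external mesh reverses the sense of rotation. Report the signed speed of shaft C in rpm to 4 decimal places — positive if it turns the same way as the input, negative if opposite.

Stage 1 [78T→65T]: ω = 801.0000×78/65 = 961.2000 rpm, dir flips to −; running = −961.2000
Stage 2 [16T→51T]: ω = 961.2000×16/51 = 301.5529 rpm, dir flips to +; running = +301.5529

+301.5529 rpm (same as input, |ω| = 301.5529 rpm)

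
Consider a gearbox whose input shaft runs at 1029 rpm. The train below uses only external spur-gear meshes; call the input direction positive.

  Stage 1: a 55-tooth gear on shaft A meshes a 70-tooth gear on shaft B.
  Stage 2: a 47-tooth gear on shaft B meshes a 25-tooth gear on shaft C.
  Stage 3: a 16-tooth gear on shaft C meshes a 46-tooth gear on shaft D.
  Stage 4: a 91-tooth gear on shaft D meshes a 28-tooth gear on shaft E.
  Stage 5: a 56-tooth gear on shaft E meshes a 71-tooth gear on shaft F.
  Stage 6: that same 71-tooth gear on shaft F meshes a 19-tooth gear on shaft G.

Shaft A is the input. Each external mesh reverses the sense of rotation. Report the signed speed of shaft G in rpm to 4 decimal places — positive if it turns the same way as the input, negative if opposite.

+5064.2812 rpm (same as input, |ω| = 5064.2812 rpm)

Stage 1 [55T→70T]: ω = 1029.0000×55/70 = 808.5000 rpm, dir flips to −; running = −808.5000
Stage 2 [47T→25T]: ω = 808.5000×47/25 = 1519.9800 rpm, dir flips to +; running = +1519.9800
Stage 3 [16T→46T]: ω = 1519.9800×16/46 = 528.6887 rpm, dir flips to −; running = −528.6887
Stage 4 [91T→28T]: ω = 528.6887×91/28 = 1718.2383 rpm, dir flips to +; running = +1718.2383
Stage 5 [56T→71T]: ω = 1718.2383×56/71 = 1355.2302 rpm, dir flips to −; running = −1355.2302
Stage 6 [71T→19T]: ω = 1355.2302×71/19 = 5064.2812 rpm, dir flips to +; running = +5064.2812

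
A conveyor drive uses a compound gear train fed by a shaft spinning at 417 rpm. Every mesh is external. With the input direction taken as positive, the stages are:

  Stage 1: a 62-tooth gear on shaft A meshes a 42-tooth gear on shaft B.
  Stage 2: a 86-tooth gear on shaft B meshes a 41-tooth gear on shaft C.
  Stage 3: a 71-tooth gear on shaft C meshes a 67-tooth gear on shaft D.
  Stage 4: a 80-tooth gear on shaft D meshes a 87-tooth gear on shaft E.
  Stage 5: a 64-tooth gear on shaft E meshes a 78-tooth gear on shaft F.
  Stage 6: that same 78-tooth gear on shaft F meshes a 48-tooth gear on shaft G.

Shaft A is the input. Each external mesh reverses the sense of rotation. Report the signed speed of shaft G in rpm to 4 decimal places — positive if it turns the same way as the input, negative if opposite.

+1677.5909 rpm (same as input, |ω| = 1677.5909 rpm)

Stage 1 [62T→42T]: ω = 417.0000×62/42 = 615.5714 rpm, dir flips to −; running = −615.5714
Stage 2 [86T→41T]: ω = 615.5714×86/41 = 1291.1986 rpm, dir flips to +; running = +1291.1986
Stage 3 [71T→67T]: ω = 1291.1986×71/67 = 1368.2851 rpm, dir flips to −; running = −1368.2851
Stage 4 [80T→87T]: ω = 1368.2851×80/87 = 1258.1932 rpm, dir flips to +; running = +1258.1932
Stage 5 [64T→78T]: ω = 1258.1932×64/78 = 1032.3636 rpm, dir flips to −; running = −1032.3636
Stage 6 [78T→48T]: ω = 1032.3636×78/48 = 1677.5909 rpm, dir flips to +; running = +1677.5909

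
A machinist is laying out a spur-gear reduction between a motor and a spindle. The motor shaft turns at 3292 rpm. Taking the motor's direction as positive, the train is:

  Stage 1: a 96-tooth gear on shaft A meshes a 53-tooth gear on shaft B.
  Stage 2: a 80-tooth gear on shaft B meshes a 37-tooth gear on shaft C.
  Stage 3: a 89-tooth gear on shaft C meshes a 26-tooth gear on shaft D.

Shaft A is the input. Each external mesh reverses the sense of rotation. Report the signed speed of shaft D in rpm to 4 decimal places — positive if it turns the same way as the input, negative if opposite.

Stage 1 [96T→53T]: ω = 3292.0000×96/53 = 5962.8679 rpm, dir flips to −; running = −5962.8679
Stage 2 [80T→37T]: ω = 5962.8679×80/37 = 12892.6874 rpm, dir flips to +; running = +12892.6874
Stage 3 [89T→26T]: ω = 12892.6874×89/26 = 44132.6607 rpm, dir flips to −; running = −44132.6607

-44132.6607 rpm (opposite to input, |ω| = 44132.6607 rpm)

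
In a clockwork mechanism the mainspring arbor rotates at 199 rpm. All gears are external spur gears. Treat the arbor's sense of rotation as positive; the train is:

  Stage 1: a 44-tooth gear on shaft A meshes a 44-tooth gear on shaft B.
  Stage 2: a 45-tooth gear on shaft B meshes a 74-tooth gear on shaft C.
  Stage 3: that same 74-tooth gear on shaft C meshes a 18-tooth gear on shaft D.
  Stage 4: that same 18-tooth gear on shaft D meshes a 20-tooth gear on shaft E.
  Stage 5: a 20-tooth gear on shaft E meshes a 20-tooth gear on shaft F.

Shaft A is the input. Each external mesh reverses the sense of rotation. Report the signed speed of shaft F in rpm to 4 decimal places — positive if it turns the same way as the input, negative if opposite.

-447.7500 rpm (opposite to input, |ω| = 447.7500 rpm)

Stage 1 [44T→44T]: ω = 199.0000×44/44 = 199.0000 rpm, dir flips to −; running = −199.0000
Stage 2 [45T→74T]: ω = 199.0000×45/74 = 121.0135 rpm, dir flips to +; running = +121.0135
Stage 3 [74T→18T]: ω = 121.0135×74/18 = 497.5000 rpm, dir flips to −; running = −497.5000
Stage 4 [18T→20T]: ω = 497.5000×18/20 = 447.7500 rpm, dir flips to +; running = +447.7500
Stage 5 [20T→20T]: ω = 447.7500×20/20 = 447.7500 rpm, dir flips to −; running = −447.7500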